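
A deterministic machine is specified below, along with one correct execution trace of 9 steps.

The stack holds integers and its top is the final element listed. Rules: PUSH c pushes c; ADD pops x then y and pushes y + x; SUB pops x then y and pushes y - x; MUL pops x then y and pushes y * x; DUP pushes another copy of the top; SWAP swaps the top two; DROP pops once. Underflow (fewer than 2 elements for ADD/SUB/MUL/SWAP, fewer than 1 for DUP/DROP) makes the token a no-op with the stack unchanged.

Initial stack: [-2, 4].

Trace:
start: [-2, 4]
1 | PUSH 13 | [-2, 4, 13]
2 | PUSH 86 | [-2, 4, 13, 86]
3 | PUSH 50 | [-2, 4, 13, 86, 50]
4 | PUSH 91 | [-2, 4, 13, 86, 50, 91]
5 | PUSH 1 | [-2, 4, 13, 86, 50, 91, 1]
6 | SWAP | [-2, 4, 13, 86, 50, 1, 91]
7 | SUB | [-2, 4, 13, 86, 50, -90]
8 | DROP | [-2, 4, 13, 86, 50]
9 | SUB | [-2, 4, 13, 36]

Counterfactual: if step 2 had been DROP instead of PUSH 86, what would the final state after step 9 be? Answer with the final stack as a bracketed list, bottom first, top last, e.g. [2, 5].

[-2, -46]

(re-executing from step 2 with the substitution; state before step 2: [-2, 4, 13])
2 | DROP | [-2, 4]
3 | PUSH 50 | [-2, 4, 50]
4 | PUSH 91 | [-2, 4, 50, 91]
5 | PUSH 1 | [-2, 4, 50, 91, 1]
6 | SWAP | [-2, 4, 50, 1, 91]
7 | SUB | [-2, 4, 50, -90]
8 | DROP | [-2, 4, 50]
9 | SUB | [-2, -46]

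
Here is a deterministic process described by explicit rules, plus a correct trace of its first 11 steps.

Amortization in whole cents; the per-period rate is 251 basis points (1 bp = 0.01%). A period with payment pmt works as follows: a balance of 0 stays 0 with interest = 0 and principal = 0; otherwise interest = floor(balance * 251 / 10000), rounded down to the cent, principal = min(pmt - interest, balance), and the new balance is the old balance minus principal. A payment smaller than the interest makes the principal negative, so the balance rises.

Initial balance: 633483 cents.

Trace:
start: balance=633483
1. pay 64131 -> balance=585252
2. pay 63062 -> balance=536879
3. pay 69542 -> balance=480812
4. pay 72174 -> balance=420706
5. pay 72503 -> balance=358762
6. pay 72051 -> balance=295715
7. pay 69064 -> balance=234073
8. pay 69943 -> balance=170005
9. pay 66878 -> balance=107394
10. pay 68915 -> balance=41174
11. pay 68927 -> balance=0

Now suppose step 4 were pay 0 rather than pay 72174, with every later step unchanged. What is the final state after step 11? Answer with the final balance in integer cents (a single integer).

(re-executing from step 4 with the substitution; state before step 4: balance=480812)
4. pay 0 -> balance=492880
5. pay 72503 -> balance=432748
6. pay 72051 -> balance=371558
7. pay 69064 -> balance=311820
8. pay 69943 -> balance=249703
9. pay 66878 -> balance=189092
10. pay 68915 -> balance=124923
11. pay 68927 -> balance=59131

59131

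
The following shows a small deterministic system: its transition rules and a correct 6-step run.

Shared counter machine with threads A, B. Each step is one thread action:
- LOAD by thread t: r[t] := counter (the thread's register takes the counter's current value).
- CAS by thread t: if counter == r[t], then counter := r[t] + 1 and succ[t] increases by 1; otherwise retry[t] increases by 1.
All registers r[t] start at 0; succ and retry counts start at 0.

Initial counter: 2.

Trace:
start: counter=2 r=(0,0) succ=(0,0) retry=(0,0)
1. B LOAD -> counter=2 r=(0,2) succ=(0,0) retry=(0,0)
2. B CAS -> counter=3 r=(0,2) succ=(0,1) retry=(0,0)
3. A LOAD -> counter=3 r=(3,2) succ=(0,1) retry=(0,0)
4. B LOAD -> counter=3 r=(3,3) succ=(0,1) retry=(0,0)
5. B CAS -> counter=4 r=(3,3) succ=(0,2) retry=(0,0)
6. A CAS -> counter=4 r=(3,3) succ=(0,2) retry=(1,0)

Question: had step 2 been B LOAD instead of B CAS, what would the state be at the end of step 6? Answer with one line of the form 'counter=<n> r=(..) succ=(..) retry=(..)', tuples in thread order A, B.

counter=3 r=(2,2) succ=(0,1) retry=(1,0)

(re-executing from step 2 with the substitution; state before step 2: counter=2 r=(0,2) succ=(0,0) retry=(0,0))
2. B LOAD -> counter=2 r=(0,2) succ=(0,0) retry=(0,0)
3. A LOAD -> counter=2 r=(2,2) succ=(0,0) retry=(0,0)
4. B LOAD -> counter=2 r=(2,2) succ=(0,0) retry=(0,0)
5. B CAS -> counter=3 r=(2,2) succ=(0,1) retry=(0,0)
6. A CAS -> counter=3 r=(2,2) succ=(0,1) retry=(1,0)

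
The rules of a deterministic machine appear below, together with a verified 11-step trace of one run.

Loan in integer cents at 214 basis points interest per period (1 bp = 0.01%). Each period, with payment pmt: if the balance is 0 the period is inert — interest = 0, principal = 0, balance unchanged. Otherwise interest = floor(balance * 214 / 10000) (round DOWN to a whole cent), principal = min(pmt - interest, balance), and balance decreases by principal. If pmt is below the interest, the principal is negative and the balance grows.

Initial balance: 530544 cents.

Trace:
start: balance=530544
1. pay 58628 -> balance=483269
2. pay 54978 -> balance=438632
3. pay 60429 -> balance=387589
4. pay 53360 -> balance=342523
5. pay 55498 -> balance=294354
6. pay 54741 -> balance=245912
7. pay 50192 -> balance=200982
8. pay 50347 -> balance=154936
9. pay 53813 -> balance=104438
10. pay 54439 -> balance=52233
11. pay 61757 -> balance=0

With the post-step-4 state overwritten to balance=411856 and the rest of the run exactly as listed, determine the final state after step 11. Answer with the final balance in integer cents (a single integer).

state after step 4 := balance=411856
5. pay 55498 -> balance=365171
6. pay 54741 -> balance=318244
7. pay 50192 -> balance=274862
8. pay 50347 -> balance=230397
9. pay 53813 -> balance=181514
10. pay 54439 -> balance=130959
11. pay 61757 -> balance=72004

72004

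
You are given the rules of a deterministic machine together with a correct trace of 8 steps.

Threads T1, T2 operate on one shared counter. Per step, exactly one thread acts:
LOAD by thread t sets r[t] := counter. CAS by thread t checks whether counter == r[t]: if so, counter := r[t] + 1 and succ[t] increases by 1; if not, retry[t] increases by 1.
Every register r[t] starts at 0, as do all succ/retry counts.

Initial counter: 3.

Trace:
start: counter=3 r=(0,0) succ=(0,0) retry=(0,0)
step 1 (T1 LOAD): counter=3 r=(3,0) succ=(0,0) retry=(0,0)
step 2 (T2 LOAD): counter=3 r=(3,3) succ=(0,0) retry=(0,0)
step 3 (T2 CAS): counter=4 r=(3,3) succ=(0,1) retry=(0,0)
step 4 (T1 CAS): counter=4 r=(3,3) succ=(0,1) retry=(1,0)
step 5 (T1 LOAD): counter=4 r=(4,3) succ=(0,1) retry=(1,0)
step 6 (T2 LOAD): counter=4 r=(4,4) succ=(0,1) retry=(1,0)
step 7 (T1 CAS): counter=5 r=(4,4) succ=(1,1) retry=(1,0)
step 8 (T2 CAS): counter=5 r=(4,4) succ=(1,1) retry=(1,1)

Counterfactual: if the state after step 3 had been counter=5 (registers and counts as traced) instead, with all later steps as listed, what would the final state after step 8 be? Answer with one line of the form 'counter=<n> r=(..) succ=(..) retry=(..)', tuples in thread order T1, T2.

state after step 3 := counter=5 r=(3,3) succ=(0,1) retry=(0,0)
step 4 (T1 CAS): counter=5 r=(3,3) succ=(0,1) retry=(1,0)
step 5 (T1 LOAD): counter=5 r=(5,3) succ=(0,1) retry=(1,0)
step 6 (T2 LOAD): counter=5 r=(5,5) succ=(0,1) retry=(1,0)
step 7 (T1 CAS): counter=6 r=(5,5) succ=(1,1) retry=(1,0)
step 8 (T2 CAS): counter=6 r=(5,5) succ=(1,1) retry=(1,1)

counter=6 r=(5,5) succ=(1,1) retry=(1,1)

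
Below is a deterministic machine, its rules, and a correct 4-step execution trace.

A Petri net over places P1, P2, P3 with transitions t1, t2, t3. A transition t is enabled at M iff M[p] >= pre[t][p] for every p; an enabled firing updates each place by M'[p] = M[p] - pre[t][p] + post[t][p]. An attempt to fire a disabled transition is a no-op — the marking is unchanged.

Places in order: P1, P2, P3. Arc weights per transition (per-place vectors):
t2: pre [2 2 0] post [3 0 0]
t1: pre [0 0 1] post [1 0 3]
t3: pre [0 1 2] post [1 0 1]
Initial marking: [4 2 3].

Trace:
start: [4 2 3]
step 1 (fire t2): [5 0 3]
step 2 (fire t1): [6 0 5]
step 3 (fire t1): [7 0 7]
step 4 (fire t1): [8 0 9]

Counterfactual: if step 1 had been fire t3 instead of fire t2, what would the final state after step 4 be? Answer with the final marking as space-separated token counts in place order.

8 1 8

(re-executing from step 1 with the substitution; state before step 1: [4 2 3])
step 1 (fire t3): [5 1 2]
step 2 (fire t1): [6 1 4]
step 3 (fire t1): [7 1 6]
step 4 (fire t1): [8 1 8]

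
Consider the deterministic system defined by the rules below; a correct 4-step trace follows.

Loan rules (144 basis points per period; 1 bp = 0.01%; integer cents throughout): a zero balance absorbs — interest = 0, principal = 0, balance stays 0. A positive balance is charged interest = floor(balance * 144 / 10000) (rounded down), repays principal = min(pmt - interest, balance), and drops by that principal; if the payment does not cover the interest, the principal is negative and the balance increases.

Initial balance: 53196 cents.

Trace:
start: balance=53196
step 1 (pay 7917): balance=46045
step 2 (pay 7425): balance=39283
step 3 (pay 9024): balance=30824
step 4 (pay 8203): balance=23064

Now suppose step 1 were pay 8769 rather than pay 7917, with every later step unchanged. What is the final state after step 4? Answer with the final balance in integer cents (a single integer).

(re-executing from step 1 with the substitution; state before step 1: balance=53196)
step 1 (pay 8769): balance=45193
step 2 (pay 7425): balance=38418
step 3 (pay 9024): balance=29947
step 4 (pay 8203): balance=22175

22175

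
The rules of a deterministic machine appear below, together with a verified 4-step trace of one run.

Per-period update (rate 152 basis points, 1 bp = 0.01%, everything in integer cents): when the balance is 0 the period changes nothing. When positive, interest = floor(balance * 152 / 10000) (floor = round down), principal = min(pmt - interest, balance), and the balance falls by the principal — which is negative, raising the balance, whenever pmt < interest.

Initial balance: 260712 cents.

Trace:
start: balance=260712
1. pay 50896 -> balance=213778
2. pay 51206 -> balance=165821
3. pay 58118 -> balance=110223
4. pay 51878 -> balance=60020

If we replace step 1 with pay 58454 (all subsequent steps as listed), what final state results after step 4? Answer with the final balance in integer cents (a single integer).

(re-executing from step 1 with the substitution; state before step 1: balance=260712)
1. pay 58454 -> balance=206220
2. pay 51206 -> balance=158148
3. pay 58118 -> balance=102433
4. pay 51878 -> balance=52111

52111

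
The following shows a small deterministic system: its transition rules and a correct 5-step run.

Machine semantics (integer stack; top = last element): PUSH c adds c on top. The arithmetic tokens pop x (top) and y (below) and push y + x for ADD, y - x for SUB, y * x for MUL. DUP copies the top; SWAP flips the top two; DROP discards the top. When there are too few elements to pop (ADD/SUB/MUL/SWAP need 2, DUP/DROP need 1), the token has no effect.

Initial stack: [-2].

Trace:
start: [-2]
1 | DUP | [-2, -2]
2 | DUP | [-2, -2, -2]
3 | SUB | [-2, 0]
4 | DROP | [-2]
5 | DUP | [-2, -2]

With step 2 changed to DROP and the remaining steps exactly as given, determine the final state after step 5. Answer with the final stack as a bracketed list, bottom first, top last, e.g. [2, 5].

(re-executing from step 2 with the substitution; state before step 2: [-2, -2])
2 | DROP | [-2]
3 | SUB | [-2]
4 | DROP | []
5 | DUP | []

[]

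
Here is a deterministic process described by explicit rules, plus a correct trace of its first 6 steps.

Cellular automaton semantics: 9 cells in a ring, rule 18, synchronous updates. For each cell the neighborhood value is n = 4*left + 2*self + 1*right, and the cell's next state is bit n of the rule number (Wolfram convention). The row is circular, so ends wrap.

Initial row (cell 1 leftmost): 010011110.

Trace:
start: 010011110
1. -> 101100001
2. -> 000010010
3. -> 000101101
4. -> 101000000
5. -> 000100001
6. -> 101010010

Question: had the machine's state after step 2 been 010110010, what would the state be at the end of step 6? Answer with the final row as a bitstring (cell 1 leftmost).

state after step 2 := 010110010
3. -> 100001101
4. -> 010010000
5. -> 101101000
6. -> 000000101

000000101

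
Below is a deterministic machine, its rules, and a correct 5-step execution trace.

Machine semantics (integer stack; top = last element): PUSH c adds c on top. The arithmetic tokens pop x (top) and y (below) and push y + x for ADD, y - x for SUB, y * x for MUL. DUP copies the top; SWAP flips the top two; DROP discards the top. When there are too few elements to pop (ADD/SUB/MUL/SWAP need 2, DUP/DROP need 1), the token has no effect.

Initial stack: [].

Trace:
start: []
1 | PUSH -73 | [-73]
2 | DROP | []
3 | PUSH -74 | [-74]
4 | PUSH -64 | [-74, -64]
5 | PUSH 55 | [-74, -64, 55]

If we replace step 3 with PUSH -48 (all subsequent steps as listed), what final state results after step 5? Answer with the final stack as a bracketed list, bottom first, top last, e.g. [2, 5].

[-48, -64, 55]

(re-executing from step 3 with the substitution; state before step 3: [])
3 | PUSH -48 | [-48]
4 | PUSH -64 | [-48, -64]
5 | PUSH 55 | [-48, -64, 55]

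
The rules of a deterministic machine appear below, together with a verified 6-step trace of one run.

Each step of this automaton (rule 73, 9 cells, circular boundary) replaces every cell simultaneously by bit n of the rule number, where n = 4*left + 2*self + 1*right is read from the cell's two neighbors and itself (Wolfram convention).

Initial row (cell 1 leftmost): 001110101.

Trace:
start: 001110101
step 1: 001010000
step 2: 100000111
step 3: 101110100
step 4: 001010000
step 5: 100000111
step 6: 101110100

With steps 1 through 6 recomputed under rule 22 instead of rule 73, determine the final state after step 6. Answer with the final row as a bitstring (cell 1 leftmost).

111111000

(re-executing steps 1..6 under rule 22; state before step 1: 001110101)
step 1: 110000101
step 2: 001001100
step 3: 011110010
step 4: 100001111
step 5: 010010000
step 6: 111111000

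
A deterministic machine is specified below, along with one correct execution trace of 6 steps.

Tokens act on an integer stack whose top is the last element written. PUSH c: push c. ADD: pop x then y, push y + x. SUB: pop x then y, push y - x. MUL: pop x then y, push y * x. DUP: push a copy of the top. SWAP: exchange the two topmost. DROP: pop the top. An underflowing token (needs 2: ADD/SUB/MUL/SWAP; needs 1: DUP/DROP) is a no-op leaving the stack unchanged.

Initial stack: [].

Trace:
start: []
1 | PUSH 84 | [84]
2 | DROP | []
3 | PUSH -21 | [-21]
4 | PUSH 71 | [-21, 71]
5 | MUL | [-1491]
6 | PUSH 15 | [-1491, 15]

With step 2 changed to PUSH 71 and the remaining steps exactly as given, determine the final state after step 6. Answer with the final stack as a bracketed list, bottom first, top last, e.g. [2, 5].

[84, 71, -1491, 15]

(re-executing from step 2 with the substitution; state before step 2: [84])
2 | PUSH 71 | [84, 71]
3 | PUSH -21 | [84, 71, -21]
4 | PUSH 71 | [84, 71, -21, 71]
5 | MUL | [84, 71, -1491]
6 | PUSH 15 | [84, 71, -1491, 15]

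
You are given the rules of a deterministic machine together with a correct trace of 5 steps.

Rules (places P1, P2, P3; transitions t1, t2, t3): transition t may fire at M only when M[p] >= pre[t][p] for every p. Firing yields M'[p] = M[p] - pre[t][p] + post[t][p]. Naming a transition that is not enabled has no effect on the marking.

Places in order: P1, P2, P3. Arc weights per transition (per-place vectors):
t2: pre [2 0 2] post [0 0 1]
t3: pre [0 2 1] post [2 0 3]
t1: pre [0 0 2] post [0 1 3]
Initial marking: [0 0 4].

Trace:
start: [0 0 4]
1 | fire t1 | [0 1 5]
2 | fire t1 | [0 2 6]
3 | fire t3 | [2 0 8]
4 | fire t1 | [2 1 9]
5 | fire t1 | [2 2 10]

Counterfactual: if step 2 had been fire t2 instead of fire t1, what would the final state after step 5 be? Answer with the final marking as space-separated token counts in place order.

(re-executing from step 2 with the substitution; state before step 2: [0 1 5])
2 | fire t2 | [0 1 5]
3 | fire t3 | [0 1 5]
4 | fire t1 | [0 2 6]
5 | fire t1 | [0 3 7]

0 3 7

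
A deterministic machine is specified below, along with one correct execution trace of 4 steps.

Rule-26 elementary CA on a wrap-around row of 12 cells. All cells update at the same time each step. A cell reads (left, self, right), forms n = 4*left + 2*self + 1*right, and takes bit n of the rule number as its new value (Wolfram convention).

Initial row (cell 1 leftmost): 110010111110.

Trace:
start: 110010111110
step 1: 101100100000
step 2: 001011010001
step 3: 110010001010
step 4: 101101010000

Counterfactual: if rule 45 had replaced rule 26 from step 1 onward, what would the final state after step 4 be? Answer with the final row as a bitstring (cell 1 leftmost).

001001111110

(re-executing steps 1..4 under rule 45; state before step 1: 110010111110)
step 1: 100011100001
step 2: 001010001101
step 3: 001110101011
step 4: 001001111110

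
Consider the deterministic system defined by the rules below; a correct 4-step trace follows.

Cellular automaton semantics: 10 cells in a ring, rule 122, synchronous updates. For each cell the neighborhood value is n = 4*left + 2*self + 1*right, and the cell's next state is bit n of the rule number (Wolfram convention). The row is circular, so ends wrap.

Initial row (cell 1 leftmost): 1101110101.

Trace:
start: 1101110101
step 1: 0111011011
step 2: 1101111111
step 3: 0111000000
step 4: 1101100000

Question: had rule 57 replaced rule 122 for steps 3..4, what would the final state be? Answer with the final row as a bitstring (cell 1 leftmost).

1010111111

(re-executing steps 3..4 under rule 57; state before step 3: 1101111111)
step 3: 0011000000
step 4: 1010111111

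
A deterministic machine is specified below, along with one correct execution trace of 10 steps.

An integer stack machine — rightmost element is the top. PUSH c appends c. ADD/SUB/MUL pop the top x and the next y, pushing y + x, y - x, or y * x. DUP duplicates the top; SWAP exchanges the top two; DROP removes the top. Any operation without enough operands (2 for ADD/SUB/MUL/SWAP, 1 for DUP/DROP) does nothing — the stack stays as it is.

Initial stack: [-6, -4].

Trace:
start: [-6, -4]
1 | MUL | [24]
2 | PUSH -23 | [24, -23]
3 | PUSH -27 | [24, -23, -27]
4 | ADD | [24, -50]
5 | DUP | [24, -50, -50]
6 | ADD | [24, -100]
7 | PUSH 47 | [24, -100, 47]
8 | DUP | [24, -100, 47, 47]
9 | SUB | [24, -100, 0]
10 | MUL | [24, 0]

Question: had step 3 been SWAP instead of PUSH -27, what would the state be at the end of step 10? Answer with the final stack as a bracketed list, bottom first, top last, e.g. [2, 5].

[0]

(re-executing from step 3 with the substitution; state before step 3: [24, -23])
3 | SWAP | [-23, 24]
4 | ADD | [1]
5 | DUP | [1, 1]
6 | ADD | [2]
7 | PUSH 47 | [2, 47]
8 | DUP | [2, 47, 47]
9 | SUB | [2, 0]
10 | MUL | [0]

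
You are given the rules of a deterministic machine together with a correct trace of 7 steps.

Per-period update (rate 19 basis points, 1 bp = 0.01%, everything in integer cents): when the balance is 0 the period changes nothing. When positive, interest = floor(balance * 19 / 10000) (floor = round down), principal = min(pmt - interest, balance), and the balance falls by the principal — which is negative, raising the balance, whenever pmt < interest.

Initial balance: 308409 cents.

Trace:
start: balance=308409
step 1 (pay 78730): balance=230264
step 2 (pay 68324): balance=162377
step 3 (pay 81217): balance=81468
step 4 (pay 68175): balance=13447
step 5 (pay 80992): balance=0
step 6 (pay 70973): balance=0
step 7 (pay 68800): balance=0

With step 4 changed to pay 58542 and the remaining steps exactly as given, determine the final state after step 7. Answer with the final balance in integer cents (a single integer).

(re-executing from step 4 with the substitution; state before step 4: balance=81468)
step 4 (pay 58542): balance=23080
step 5 (pay 80992): balance=0
step 6 (pay 70973): balance=0
step 7 (pay 68800): balance=0

0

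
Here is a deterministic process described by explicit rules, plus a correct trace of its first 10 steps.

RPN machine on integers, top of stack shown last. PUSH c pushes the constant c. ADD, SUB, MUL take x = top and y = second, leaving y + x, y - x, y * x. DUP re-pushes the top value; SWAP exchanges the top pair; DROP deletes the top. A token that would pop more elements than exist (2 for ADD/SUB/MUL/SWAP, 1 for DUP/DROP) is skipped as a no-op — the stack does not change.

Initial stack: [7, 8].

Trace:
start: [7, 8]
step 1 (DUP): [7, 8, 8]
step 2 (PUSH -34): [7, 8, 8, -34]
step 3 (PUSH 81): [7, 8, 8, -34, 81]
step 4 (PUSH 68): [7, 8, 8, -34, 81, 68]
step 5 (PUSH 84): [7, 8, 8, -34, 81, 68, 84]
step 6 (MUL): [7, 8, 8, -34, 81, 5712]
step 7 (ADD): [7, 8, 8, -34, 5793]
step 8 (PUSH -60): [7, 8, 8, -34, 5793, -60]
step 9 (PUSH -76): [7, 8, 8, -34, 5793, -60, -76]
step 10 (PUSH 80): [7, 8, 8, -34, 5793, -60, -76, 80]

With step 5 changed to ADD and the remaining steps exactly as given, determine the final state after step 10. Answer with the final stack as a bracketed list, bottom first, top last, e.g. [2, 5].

(re-executing from step 5 with the substitution; state before step 5: [7, 8, 8, -34, 81, 68])
step 5 (ADD): [7, 8, 8, -34, 149]
step 6 (MUL): [7, 8, 8, -5066]
step 7 (ADD): [7, 8, -5058]
step 8 (PUSH -60): [7, 8, -5058, -60]
step 9 (PUSH -76): [7, 8, -5058, -60, -76]
step 10 (PUSH 80): [7, 8, -5058, -60, -76, 80]

[7, 8, -5058, -60, -76, 80]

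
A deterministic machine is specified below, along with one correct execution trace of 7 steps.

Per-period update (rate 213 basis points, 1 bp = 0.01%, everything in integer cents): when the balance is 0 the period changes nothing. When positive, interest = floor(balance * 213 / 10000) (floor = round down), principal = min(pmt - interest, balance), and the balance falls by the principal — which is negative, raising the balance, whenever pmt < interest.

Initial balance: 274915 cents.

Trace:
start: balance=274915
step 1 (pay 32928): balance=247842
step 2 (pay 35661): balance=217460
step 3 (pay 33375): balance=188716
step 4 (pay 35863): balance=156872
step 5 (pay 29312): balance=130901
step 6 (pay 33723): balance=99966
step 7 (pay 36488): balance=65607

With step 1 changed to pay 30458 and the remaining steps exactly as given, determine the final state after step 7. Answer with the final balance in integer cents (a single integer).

(re-executing from step 1 with the substitution; state before step 1: balance=274915)
step 1 (pay 30458): balance=250312
step 2 (pay 35661): balance=219982
step 3 (pay 33375): balance=191292
step 4 (pay 35863): balance=159503
step 5 (pay 29312): balance=133588
step 6 (pay 33723): balance=102710
step 7 (pay 36488): balance=68409

68409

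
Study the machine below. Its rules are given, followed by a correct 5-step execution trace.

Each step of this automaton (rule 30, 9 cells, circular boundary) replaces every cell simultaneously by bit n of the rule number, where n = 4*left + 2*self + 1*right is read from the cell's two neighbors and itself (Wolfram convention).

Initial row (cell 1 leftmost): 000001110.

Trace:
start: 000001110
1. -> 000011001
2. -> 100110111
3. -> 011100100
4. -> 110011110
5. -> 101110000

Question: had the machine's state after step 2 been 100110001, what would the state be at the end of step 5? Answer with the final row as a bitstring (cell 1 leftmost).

111011011

state after step 2 := 100110001
3. -> 011101011
4. -> 010001010
5. -> 111011011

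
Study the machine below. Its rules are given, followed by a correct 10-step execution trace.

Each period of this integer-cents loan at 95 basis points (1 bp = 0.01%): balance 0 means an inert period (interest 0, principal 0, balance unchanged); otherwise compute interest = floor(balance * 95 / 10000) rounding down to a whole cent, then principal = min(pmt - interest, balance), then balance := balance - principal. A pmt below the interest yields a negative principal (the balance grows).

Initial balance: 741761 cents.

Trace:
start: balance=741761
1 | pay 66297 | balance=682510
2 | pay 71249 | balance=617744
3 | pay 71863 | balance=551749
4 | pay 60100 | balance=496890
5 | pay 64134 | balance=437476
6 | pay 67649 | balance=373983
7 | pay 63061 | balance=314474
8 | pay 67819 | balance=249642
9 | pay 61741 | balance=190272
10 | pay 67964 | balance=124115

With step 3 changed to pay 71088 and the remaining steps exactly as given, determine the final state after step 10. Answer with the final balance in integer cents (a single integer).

124943

(re-executing from step 3 with the substitution; state before step 3: balance=617744)
3 | pay 71088 | balance=552524
4 | pay 60100 | balance=497672
5 | pay 64134 | balance=438265
6 | pay 67649 | balance=374779
7 | pay 63061 | balance=315278
8 | pay 67819 | balance=250454
9 | pay 61741 | balance=191092
10 | pay 67964 | balance=124943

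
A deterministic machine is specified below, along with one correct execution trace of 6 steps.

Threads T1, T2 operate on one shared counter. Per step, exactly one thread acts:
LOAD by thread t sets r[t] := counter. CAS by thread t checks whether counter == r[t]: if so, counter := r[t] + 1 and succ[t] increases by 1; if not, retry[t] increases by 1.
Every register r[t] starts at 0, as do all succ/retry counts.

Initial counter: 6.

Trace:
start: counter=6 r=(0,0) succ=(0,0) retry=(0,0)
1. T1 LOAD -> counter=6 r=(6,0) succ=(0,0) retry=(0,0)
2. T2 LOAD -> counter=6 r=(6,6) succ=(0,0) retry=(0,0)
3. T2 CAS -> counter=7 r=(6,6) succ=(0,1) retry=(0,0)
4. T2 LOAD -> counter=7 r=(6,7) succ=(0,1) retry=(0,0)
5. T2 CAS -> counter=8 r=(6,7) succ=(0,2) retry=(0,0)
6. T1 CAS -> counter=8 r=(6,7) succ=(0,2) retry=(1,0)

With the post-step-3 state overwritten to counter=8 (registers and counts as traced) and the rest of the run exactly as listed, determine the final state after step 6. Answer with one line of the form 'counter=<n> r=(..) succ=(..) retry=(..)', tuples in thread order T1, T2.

counter=9 r=(6,8) succ=(0,2) retry=(1,0)

state after step 3 := counter=8 r=(6,6) succ=(0,1) retry=(0,0)
4. T2 LOAD -> counter=8 r=(6,8) succ=(0,1) retry=(0,0)
5. T2 CAS -> counter=9 r=(6,8) succ=(0,2) retry=(0,0)
6. T1 CAS -> counter=9 r=(6,8) succ=(0,2) retry=(1,0)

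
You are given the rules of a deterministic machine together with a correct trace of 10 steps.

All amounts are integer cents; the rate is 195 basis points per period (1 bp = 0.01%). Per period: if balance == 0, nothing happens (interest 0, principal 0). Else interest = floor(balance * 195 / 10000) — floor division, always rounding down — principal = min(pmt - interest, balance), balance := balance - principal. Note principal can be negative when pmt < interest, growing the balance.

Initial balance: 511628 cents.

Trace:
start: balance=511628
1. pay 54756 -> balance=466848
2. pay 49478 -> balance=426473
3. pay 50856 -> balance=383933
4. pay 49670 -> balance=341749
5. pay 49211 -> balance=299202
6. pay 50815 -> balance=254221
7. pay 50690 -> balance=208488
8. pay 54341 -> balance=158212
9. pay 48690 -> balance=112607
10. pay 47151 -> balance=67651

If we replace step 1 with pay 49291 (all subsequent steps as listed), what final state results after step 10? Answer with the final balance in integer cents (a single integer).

74154

(re-executing from step 1 with the substitution; state before step 1: balance=511628)
1. pay 49291 -> balance=472313
2. pay 49478 -> balance=432045
3. pay 50856 -> balance=389613
4. pay 49670 -> balance=347540
5. pay 49211 -> balance=305106
6. pay 50815 -> balance=260240
7. pay 50690 -> balance=214624
8. pay 54341 -> balance=164468
9. pay 48690 -> balance=118985
10. pay 47151 -> balance=74154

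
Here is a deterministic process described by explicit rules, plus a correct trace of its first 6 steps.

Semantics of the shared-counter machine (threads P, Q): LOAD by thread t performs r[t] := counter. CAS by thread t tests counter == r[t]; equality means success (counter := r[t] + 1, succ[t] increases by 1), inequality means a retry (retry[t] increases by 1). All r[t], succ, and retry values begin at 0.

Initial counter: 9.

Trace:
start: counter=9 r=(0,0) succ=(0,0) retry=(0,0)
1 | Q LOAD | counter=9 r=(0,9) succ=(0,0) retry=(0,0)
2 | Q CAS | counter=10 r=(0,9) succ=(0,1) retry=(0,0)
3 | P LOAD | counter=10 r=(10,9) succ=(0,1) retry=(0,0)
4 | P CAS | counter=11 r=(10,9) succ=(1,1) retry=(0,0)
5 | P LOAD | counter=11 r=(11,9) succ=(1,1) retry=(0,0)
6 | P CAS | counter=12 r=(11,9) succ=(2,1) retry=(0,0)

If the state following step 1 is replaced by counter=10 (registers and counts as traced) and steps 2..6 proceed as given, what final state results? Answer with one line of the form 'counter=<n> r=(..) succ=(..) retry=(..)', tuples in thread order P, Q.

state after step 1 := counter=10 r=(0,9) succ=(0,0) retry=(0,0)
2 | Q CAS | counter=10 r=(0,9) succ=(0,0) retry=(0,1)
3 | P LOAD | counter=10 r=(10,9) succ=(0,0) retry=(0,1)
4 | P CAS | counter=11 r=(10,9) succ=(1,0) retry=(0,1)
5 | P LOAD | counter=11 r=(11,9) succ=(1,0) retry=(0,1)
6 | P CAS | counter=12 r=(11,9) succ=(2,0) retry=(0,1)

counter=12 r=(11,9) succ=(2,0) retry=(0,1)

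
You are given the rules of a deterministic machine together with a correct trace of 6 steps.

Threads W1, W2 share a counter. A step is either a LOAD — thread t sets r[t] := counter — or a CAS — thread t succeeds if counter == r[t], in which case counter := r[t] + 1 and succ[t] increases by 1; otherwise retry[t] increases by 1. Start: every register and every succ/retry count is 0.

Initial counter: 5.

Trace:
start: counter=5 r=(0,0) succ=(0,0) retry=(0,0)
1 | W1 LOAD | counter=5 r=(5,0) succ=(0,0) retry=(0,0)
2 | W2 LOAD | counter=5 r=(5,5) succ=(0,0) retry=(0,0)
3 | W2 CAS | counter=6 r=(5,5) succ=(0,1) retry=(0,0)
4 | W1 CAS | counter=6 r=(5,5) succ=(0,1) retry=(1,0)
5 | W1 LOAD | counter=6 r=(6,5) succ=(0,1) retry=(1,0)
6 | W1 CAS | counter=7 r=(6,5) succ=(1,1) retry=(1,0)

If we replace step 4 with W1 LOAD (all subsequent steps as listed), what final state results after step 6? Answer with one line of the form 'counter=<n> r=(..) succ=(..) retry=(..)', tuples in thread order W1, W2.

counter=7 r=(6,5) succ=(1,1) retry=(0,0)

(re-executing from step 4 with the substitution; state before step 4: counter=6 r=(5,5) succ=(0,1) retry=(0,0))
4 | W1 LOAD | counter=6 r=(6,5) succ=(0,1) retry=(0,0)
5 | W1 LOAD | counter=6 r=(6,5) succ=(0,1) retry=(0,0)
6 | W1 CAS | counter=7 r=(6,5) succ=(1,1) retry=(0,0)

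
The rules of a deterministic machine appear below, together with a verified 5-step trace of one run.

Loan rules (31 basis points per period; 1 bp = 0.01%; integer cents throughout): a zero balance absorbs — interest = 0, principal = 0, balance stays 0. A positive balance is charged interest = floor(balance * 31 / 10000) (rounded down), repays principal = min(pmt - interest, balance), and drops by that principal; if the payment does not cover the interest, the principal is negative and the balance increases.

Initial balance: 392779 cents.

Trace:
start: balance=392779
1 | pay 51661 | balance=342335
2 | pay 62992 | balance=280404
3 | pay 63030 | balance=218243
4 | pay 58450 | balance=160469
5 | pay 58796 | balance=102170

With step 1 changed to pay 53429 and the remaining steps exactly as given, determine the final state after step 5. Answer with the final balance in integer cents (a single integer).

100379

(re-executing from step 1 with the substitution; state before step 1: balance=392779)
1 | pay 53429 | balance=340567
2 | pay 62992 | balance=278630
3 | pay 63030 | balance=216463
4 | pay 58450 | balance=158684
5 | pay 58796 | balance=100379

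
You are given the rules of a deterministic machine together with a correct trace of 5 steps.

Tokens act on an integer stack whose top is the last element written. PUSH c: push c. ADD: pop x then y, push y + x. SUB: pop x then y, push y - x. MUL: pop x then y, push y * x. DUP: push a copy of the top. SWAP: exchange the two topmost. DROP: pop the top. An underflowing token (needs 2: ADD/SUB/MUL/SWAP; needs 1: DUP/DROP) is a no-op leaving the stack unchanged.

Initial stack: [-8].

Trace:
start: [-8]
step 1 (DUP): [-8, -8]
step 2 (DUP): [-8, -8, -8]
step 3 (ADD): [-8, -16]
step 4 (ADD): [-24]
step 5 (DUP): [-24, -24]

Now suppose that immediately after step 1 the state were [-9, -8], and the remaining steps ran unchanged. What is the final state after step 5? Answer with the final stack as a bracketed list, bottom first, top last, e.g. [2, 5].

[-25, -25]

state after step 1 := [-9, -8]
step 2 (DUP): [-9, -8, -8]
step 3 (ADD): [-9, -16]
step 4 (ADD): [-25]
step 5 (DUP): [-25, -25]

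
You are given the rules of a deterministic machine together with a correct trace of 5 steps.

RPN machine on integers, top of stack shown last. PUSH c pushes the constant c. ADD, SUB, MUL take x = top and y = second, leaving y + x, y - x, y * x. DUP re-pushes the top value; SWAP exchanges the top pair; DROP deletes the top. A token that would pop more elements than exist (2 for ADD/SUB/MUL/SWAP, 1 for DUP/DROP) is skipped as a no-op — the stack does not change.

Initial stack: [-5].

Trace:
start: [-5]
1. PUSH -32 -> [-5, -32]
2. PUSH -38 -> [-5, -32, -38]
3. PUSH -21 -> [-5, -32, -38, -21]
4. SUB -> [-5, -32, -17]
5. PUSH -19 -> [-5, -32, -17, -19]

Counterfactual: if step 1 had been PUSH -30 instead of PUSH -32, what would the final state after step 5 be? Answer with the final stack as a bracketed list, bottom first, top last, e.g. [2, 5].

(re-executing from step 1 with the substitution; state before step 1: [-5])
1. PUSH -30 -> [-5, -30]
2. PUSH -38 -> [-5, -30, -38]
3. PUSH -21 -> [-5, -30, -38, -21]
4. SUB -> [-5, -30, -17]
5. PUSH -19 -> [-5, -30, -17, -19]

[-5, -30, -17, -19]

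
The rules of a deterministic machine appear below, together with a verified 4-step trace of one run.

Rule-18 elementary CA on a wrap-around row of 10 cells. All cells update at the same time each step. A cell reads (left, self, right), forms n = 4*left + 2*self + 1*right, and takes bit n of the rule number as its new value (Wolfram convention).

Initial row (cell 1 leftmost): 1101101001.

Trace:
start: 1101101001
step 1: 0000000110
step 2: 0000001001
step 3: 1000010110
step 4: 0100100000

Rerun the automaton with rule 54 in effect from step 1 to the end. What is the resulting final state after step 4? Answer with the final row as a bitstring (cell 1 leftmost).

(re-executing steps 1..4 under rule 54; state before step 1: 1101101001)
step 1: 0010011110
step 2: 0111100001
step 3: 1000010011
step 4: 0100111100

0100111100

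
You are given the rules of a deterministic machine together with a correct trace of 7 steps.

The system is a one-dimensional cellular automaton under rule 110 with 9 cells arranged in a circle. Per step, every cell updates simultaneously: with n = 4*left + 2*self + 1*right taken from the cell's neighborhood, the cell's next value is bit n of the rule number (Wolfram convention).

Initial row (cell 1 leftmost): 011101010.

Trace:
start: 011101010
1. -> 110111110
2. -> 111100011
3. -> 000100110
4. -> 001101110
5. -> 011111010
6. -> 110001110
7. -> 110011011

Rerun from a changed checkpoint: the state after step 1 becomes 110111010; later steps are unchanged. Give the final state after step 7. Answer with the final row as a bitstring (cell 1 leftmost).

state after step 1 := 110111010
2. -> 111101111
3. -> 000111000
4. -> 001101000
5. -> 011111000
6. -> 110001000
7. -> 110011001

110011001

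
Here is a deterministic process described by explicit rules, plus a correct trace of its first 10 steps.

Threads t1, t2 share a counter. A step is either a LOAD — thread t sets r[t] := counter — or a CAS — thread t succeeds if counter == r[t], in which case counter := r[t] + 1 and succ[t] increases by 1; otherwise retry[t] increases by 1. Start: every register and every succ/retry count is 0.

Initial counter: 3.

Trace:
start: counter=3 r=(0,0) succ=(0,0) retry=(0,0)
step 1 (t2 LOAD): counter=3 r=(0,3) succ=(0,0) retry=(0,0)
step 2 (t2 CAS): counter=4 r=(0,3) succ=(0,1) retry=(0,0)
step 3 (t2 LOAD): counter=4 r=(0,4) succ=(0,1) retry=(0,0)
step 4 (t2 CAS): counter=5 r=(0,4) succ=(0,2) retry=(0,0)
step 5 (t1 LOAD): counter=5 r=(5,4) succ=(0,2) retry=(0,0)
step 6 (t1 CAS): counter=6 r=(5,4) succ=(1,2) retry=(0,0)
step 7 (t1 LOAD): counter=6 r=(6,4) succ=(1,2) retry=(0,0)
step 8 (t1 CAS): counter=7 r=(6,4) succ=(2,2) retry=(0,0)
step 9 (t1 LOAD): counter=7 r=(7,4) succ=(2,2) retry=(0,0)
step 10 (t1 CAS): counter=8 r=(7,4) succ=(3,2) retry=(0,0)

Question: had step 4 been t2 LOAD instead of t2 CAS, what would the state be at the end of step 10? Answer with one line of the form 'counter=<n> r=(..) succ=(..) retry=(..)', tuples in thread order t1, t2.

counter=7 r=(6,4) succ=(3,1) retry=(0,0)

(re-executing from step 4 with the substitution; state before step 4: counter=4 r=(0,4) succ=(0,1) retry=(0,0))
step 4 (t2 LOAD): counter=4 r=(0,4) succ=(0,1) retry=(0,0)
step 5 (t1 LOAD): counter=4 r=(4,4) succ=(0,1) retry=(0,0)
step 6 (t1 CAS): counter=5 r=(4,4) succ=(1,1) retry=(0,0)
step 7 (t1 LOAD): counter=5 r=(5,4) succ=(1,1) retry=(0,0)
step 8 (t1 CAS): counter=6 r=(5,4) succ=(2,1) retry=(0,0)
step 9 (t1 LOAD): counter=6 r=(6,4) succ=(2,1) retry=(0,0)
step 10 (t1 CAS): counter=7 r=(6,4) succ=(3,1) retry=(0,0)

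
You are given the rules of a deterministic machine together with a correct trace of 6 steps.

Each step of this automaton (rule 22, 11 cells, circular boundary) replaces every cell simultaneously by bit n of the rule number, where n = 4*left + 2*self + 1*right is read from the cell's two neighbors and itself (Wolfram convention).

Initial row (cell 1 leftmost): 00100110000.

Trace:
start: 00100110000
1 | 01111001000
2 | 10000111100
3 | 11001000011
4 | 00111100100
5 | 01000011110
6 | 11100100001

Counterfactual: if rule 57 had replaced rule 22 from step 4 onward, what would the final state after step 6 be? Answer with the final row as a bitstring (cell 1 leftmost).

(re-executing steps 4..6 under rule 57; state before step 4: 11001000011)
4 | 00100111010
5 | 10010100101
6 | 01001010011

01001010011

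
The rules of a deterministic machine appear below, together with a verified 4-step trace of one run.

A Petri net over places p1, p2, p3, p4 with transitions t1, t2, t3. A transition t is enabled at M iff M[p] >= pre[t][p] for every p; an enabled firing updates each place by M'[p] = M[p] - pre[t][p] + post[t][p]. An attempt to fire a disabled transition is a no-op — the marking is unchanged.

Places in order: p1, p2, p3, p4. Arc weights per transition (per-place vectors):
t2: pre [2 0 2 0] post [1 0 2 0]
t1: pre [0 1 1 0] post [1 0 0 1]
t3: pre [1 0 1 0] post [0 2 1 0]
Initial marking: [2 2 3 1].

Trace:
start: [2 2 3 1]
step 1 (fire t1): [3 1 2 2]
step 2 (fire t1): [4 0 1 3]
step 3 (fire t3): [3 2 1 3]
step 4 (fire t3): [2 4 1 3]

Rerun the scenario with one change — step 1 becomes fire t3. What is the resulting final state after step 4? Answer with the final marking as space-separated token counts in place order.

0 7 2 2

(re-executing from step 1 with the substitution; state before step 1: [2 2 3 1])
step 1 (fire t3): [1 4 3 1]
step 2 (fire t1): [2 3 2 2]
step 3 (fire t3): [1 5 2 2]
step 4 (fire t3): [0 7 2 2]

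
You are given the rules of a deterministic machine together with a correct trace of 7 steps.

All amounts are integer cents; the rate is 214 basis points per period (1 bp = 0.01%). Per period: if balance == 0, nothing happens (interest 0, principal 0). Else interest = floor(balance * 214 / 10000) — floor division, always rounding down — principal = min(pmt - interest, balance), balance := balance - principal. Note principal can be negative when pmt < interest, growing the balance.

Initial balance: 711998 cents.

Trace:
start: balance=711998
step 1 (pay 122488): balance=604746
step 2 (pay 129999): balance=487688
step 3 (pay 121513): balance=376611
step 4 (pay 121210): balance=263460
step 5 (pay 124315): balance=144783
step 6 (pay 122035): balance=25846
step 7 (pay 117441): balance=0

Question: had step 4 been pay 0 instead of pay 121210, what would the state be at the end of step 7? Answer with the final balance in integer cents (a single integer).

(re-executing from step 4 with the substitution; state before step 4: balance=376611)
step 4 (pay 0): balance=384670
step 5 (pay 124315): balance=268586
step 6 (pay 122035): balance=152298
step 7 (pay 117441): balance=38116

38116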